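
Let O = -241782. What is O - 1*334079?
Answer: -575861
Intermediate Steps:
O - 1*334079 = -241782 - 1*334079 = -241782 - 334079 = -575861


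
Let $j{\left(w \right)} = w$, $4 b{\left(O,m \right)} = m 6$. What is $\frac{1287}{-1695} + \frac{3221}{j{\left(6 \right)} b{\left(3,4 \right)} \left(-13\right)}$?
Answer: $- \frac{2020637}{264420} \approx -7.6418$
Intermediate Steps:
$b{\left(O,m \right)} = \frac{3 m}{2}$ ($b{\left(O,m \right)} = \frac{m 6}{4} = \frac{6 m}{4} = \frac{3 m}{2}$)
$\frac{1287}{-1695} + \frac{3221}{j{\left(6 \right)} b{\left(3,4 \right)} \left(-13\right)} = \frac{1287}{-1695} + \frac{3221}{6 \cdot \frac{3}{2} \cdot 4 \left(-13\right)} = 1287 \left(- \frac{1}{1695}\right) + \frac{3221}{6 \cdot 6 \left(-13\right)} = - \frac{429}{565} + \frac{3221}{36 \left(-13\right)} = - \frac{429}{565} + \frac{3221}{-468} = - \frac{429}{565} + 3221 \left(- \frac{1}{468}\right) = - \frac{429}{565} - \frac{3221}{468} = - \frac{2020637}{264420}$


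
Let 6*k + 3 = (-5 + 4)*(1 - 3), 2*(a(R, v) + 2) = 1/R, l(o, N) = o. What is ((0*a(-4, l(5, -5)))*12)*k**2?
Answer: 0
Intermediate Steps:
a(R, v) = -2 + 1/(2*R)
k = -1/6 (k = -1/2 + ((-5 + 4)*(1 - 3))/6 = -1/2 + (-1*(-2))/6 = -1/2 + (1/6)*2 = -1/2 + 1/3 = -1/6 ≈ -0.16667)
((0*a(-4, l(5, -5)))*12)*k**2 = ((0*(-2 + (1/2)/(-4)))*12)*(-1/6)**2 = ((0*(-2 + (1/2)*(-1/4)))*12)*(1/36) = ((0*(-2 - 1/8))*12)*(1/36) = ((0*(-17/8))*12)*(1/36) = (0*12)*(1/36) = 0*(1/36) = 0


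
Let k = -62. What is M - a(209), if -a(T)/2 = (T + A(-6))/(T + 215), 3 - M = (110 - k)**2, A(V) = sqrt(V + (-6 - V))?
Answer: -6270963/212 + I*sqrt(6)/212 ≈ -29580.0 + 0.011554*I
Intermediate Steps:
A(V) = I*sqrt(6) (A(V) = sqrt(-6) = I*sqrt(6))
M = -29581 (M = 3 - (110 - 1*(-62))**2 = 3 - (110 + 62)**2 = 3 - 1*172**2 = 3 - 1*29584 = 3 - 29584 = -29581)
a(T) = -2*(T + I*sqrt(6))/(215 + T) (a(T) = -2*(T + I*sqrt(6))/(T + 215) = -2*(T + I*sqrt(6))/(215 + T))
M - a(209) = -29581 - 2*(-1*209 - I*sqrt(6))/(215 + 209) = -29581 - 2*(-209 - I*sqrt(6))/424 = -29581 - (-209/212 - I*sqrt(6)/212) = -29581 + (209/212 + I*sqrt(6)/212) = -6270963/212 + I*sqrt(6)/212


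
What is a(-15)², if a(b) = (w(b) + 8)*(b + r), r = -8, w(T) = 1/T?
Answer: 7491169/225 ≈ 33294.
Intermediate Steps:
a(b) = (-8 + b)*(8 + 1/b) (a(b) = (1/b + 8)*(b - 8) = (8 + 1/b)*(-8 + b) = (-8 + b)*(8 + 1/b))
a(-15)² = (-63 - 8/(-15) + 8*(-15))² = (-63 - 8*(-1/15) - 120)² = (-63 + 8/15 - 120)² = (-2737/15)² = 7491169/225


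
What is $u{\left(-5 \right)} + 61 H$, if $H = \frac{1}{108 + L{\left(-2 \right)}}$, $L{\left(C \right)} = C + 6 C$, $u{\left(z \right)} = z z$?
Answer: $\frac{2411}{94} \approx 25.649$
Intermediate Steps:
$u{\left(z \right)} = z^{2}$
$L{\left(C \right)} = 7 C$
$H = \frac{1}{94}$ ($H = \frac{1}{108 + 7 \left(-2\right)} = \frac{1}{108 - 14} = \frac{1}{94} \approx 0.010638$)
$u{\left(-5 \right)} + 61 H = \left(-5\right)^{2} + 61 \cdot \frac{1}{94} = 25 + \frac{61}{94} = \frac{2411}{94}$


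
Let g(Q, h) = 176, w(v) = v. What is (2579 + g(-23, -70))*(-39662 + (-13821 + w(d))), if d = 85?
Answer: -147111490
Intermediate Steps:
(2579 + g(-23, -70))*(-39662 + (-13821 + w(d))) = (2579 + 176)*(-39662 + (-13821 + 85)) = 2755*(-39662 - 13736) = 2755*(-53398) = -147111490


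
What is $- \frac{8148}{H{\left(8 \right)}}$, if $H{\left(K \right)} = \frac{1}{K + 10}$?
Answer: $-146664$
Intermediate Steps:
$H{\left(K \right)} = \frac{1}{10 + K}$
$- \frac{8148}{H{\left(8 \right)}} = - \frac{8148}{\frac{1}{10 + 8}} = - \frac{8148}{\frac{1}{18}} = - 8148 \frac{1}{\frac{1}{18}} = \left(-8148\right) 18 = -146664$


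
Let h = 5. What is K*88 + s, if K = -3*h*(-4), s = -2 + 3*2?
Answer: 5284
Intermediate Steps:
s = 4 (s = -2 + 6 = 4)
K = 60 (K = -3*5*(-4) = -15*(-4) = 60)
K*88 + s = 60*88 + 4 = 5280 + 4 = 5284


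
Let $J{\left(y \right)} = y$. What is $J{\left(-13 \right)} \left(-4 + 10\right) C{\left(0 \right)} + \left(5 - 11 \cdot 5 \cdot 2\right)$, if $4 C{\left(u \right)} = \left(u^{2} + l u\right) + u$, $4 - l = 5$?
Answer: $-105$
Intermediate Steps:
$l = -1$ ($l = 4 - 5 = -1$)
$C{\left(u \right)} = \frac{u^{2}}{4}$ ($C{\left(u \right)} = \frac{\left(u^{2} - u\right) + u}{4} = \frac{u^{2}}{4}$)
$J{\left(-13 \right)} \left(-4 + 10\right) C{\left(0 \right)} + \left(5 - 11 \cdot 5 \cdot 2\right) = - 13 \left(-4 + 10\right) \frac{0^{2}}{4} + \left(5 - 11 \cdot 5 \cdot 2\right) = - 13 \cdot 6 \cdot \frac{1}{4} \cdot 0 + \left(5 - 110\right) = - 13 \cdot 6 \cdot 0 + \left(5 - 110\right) = \left(-13\right) 0 - 105 = 0 - 105 = -105$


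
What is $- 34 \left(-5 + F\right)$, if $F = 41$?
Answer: $-1224$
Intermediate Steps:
$- 34 \left(-5 + F\right) = - 34 \left(-5 + 41\right) = \left(-34\right) 36 = -1224$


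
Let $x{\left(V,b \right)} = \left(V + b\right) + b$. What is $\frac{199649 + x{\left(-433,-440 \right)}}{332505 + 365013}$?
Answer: $\frac{33056}{116253} \approx 0.28435$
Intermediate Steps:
$x{\left(V,b \right)} = V + 2 b$
$\frac{199649 + x{\left(-433,-440 \right)}}{332505 + 365013} = \frac{199649 + \left(-433 + 2 \left(-440\right)\right)}{332505 + 365013} = \frac{199649 - 1313}{697518} = \left(199649 - 1313\right) \frac{1}{697518} = 198336 \cdot \frac{1}{697518} = \frac{33056}{116253}$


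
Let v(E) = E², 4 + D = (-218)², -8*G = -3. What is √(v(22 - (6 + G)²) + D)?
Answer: √196065169/64 ≈ 218.79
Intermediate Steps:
G = 3/8 (G = -⅛*(-3) = 3/8 ≈ 0.37500)
D = 47520 (D = -4 + (-218)² = -4 + 47524 = 47520)
√(v(22 - (6 + G)²) + D) = √((22 - (6 + 3/8)²)² + 47520) = √((22 - (51/8)²)² + 47520) = √((22 - 1*2601/64)² + 47520) = √((22 - 2601/64)² + 47520) = √((-1193/64)² + 47520) = √(1423249/4096 + 47520) = √(196065169/4096) = √196065169/64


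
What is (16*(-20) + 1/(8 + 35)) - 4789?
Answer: -219686/43 ≈ -5109.0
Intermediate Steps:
(16*(-20) + 1/(8 + 35)) - 4789 = (-320 + 1/43) - 4789 = -13759/43 - 4789 = -219686/43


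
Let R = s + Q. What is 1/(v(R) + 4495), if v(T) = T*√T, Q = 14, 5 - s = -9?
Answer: 4495/20183073 - 56*√7/20183073 ≈ 0.00021537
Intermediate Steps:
s = 14 (s = 5 - 1*(-9) = 5 + 9 = 14)
R = 28 (R = 14 + 14 = 28)
v(T) = T^(3/2)
1/(v(R) + 4495) = 1/(28^(3/2) + 4495) = 1/(56*√7 + 4495) = 1/(4495 + 56*√7)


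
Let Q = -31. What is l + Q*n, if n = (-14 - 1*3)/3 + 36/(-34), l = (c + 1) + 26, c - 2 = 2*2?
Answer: 12316/51 ≈ 241.49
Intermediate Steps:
c = 6 (c = 2 + 2*2 = 2 + 4 = 6)
l = 33 (l = (6 + 1) + 26 = 7 + 26 = 33)
n = -343/51 (n = (-14 - 3)*(1/3) + 36*(-1/34) = -17*1/3 - 18/17 = -17/3 - 18/17 = -343/51 ≈ -6.7255)
l + Q*n = 33 - 31*(-343/51) = 33 + 10633/51 = 12316/51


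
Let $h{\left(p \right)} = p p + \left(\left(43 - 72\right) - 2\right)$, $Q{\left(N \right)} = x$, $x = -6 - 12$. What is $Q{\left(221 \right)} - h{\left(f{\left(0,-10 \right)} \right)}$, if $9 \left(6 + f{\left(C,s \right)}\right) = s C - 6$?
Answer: $- \frac{283}{9} \approx -31.444$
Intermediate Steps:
$x = -18$ ($x = -6 - 12 = -18$)
$Q{\left(N \right)} = -18$
$f{\left(C,s \right)} = - \frac{20}{3} + \frac{C s}{9}$ ($f{\left(C,s \right)} = -6 + \frac{s C - 6}{9} = -6 + \frac{C s - 6}{9} = -6 + \frac{-6 + C s}{9} = -6 + \left(- \frac{2}{3} + \frac{C s}{9}\right) = - \frac{20}{3} + \frac{C s}{9}$)
$h{\left(p \right)} = -31 + p^{2}$ ($h{\left(p \right)} = p^{2} - 31 = -31 + p^{2}$)
$Q{\left(221 \right)} - h{\left(f{\left(0,-10 \right)} \right)} = -18 - \left(-31 + \left(- \frac{20}{3} + \frac{1}{9} \cdot 0 \left(-10\right)\right)^{2}\right) = -18 - \left(-31 + \left(- \frac{20}{3} + 0\right)^{2}\right) = -18 - \left(-31 + \left(- \frac{20}{3}\right)^{2}\right) = -18 - \left(-31 + \frac{400}{9}\right) = -18 - \frac{121}{9} = - \frac{283}{9}$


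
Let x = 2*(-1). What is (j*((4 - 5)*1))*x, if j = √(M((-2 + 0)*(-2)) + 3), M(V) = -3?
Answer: 0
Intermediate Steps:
j = 0 (j = √(-3 + 3) = √0 = 0)
x = -2
(j*((4 - 5)*1))*x = (0*((4 - 5)*1))*(-2) = (0*(-1*1))*(-2) = (0*(-1))*(-2) = 0*(-2) = 0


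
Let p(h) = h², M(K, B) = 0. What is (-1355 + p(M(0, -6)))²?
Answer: 1836025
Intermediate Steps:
(-1355 + p(M(0, -6)))² = (-1355 + 0²)² = (-1355 + 0)² = (-1355)² = 1836025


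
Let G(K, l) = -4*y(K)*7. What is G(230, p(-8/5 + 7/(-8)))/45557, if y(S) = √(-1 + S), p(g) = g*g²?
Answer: -28*√229/45557 ≈ -0.0093008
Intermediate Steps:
p(g) = g³
G(K, l) = -28*√(-1 + K) (G(K, l) = -4*√(-1 + K)*7 = -28*√(-1 + K))
G(230, p(-8/5 + 7/(-8)))/45557 = -28*√(-1 + 230)/45557 = -28*√229*(1/45557) = -28*√229/45557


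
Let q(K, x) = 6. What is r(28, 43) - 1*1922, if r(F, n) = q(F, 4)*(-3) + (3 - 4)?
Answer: -1941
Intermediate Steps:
r(F, n) = -19 (r(F, n) = 6*(-3) + (3 - 4) = -18 - 1 = -19)
r(28, 43) - 1*1922 = -19 - 1*1922 = -19 - 1922 = -1941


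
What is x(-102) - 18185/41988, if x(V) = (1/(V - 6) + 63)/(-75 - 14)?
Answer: -19184941/16816194 ≈ -1.1409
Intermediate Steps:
x(V) = -63/89 - 1/(89*(-6 + V)) (x(V) = (1/(-6 + V) + 63)/(-89) = (63 + 1/(-6 + V))*(-1/89) = -63/89 - 1/(89*(-6 + V)))
x(-102) - 18185/41988 = (377 - 63*(-102))/(89*(-6 - 102)) - 18185/41988 = (1/89)*(377 + 6426)/(-108) - 18185*1/41988 = (1/89)*(-1/108)*6803 - 18185/41988 = -6803/9612 - 18185/41988 = -19184941/16816194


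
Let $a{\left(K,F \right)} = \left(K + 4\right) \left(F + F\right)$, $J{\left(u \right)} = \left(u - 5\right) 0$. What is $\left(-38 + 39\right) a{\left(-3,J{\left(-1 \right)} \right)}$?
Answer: $0$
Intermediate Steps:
$J{\left(u \right)} = 0$ ($J{\left(u \right)} = \left(-5 + u\right) 0 = 0$)
$a{\left(K,F \right)} = 2 F \left(4 + K\right)$ ($a{\left(K,F \right)} = \left(4 + K\right) 2 F = 2 F \left(4 + K\right)$)
$\left(-38 + 39\right) a{\left(-3,J{\left(-1 \right)} \right)} = \left(-38 + 39\right) 2 \cdot 0 \left(4 - 3\right) = 1 \cdot 2 \cdot 0 \cdot 1 = 1 \cdot 0 = 0$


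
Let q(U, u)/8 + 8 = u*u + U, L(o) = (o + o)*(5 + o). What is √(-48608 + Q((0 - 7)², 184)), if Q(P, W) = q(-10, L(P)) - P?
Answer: √223993311 ≈ 14966.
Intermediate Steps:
L(o) = 2*o*(5 + o) (L(o) = (2*o)*(5 + o) = 2*o*(5 + o))
q(U, u) = -64 + 8*U + 8*u² (q(U, u) = -64 + 8*(u*u + U) = -64 + 8*(u² + U) = -64 + 8*(U + u²) = -64 + (8*U + 8*u²) = -64 + 8*U + 8*u²)
Q(P, W) = -144 - P + 32*P²*(5 + P)² (Q(P, W) = (-64 + 8*(-10) + 8*(2*P*(5 + P))²) - P = (-64 - 80 + 8*(4*P²*(5 + P)²)) - P = (-64 - 80 + 32*P²*(5 + P)²) - P = (-144 + 32*P²*(5 + P)²) - P = -144 - P + 32*P²*(5 + P)²)
√(-48608 + Q((0 - 7)², 184)) = √(-48608 + (-144 - (0 - 7)² + 32*((0 - 7)²)²*(5 + (0 - 7)²)²)) = √(-48608 + (-144 - 1*(-7)² + 32*((-7)²)²*(5 + (-7)²)²)) = √(-48608 + (-144 - 1*49 + 32*49²*(5 + 49)²)) = √(-48608 + (-144 - 49 + 32*2401*54²)) = √(-48608 + (-144 - 49 + 32*2401*2916)) = √(-48608 + (-144 - 49 + 224042112)) = √(-48608 + 224041919) = √223993311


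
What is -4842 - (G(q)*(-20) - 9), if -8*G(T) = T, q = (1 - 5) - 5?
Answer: -9621/2 ≈ -4810.5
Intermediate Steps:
q = -9 (q = -4 - 5 = -9)
G(T) = -T/8
-4842 - (G(q)*(-20) - 9) = -4842 - (-⅛*(-9)*(-20) - 9) = -4842 - ((9/8)*(-20) - 9) = -4842 - (-45/2 - 9) = -4842 - 1*(-63/2) = -4842 + 63/2 = -9621/2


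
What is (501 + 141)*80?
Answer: 51360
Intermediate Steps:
(501 + 141)*80 = 642*80 = 51360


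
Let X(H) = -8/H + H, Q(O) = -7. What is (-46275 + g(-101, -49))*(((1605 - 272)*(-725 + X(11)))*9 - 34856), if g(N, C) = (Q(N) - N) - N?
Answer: 4363952486400/11 ≈ 3.9672e+11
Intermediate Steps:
g(N, C) = -7 - 2*N (g(N, C) = (-7 - N) - N = -7 - 2*N)
X(H) = H - 8/H
(-46275 + g(-101, -49))*(((1605 - 272)*(-725 + X(11)))*9 - 34856) = (-46275 + (-7 - 2*(-101)))*(((1605 - 272)*(-725 + (11 - 8/11)))*9 - 34856) = (-46275 + (-7 + 202))*((1333*(-725 + (11 - 8*1/11)))*9 - 34856) = (-46275 + 195)*((1333*(-725 + (11 - 8/11)))*9 - 34856) = -46080*((1333*(-725 + 113/11))*9 - 34856) = -46080*((1333*(-7862/11))*9 - 34856) = -46080*(-10480046/11*9 - 34856) = -46080*(-94320414/11 - 34856) = -46080*(-94703830/11) = 4363952486400/11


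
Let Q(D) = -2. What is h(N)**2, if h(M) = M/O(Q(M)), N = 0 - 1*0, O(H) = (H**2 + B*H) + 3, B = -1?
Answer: 0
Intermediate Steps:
O(H) = 3 + H**2 - H (O(H) = (H**2 - H) + 3 = 3 + H**2 - H)
N = 0 (N = 0 + 0 = 0)
h(M) = M/9 (h(M) = M/(3 + (-2)**2 - 1*(-2)) = M/(3 + 4 + 2) = M/9)
h(N)**2 = ((1/9)*0)**2 = 0**2 = 0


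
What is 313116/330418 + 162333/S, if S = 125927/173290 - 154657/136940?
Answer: -1414265045788707410/3508329917763 ≈ -4.0312e+5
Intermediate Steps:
S = -191121363/474606652 (S = 125927*(1/173290) - 154657*1/136940 = 125927/173290 - 154657/136940 = -191121363/474606652 ≈ -0.40269)
313116/330418 + 162333/S = 313116/330418 + 162333/(-191121363/474606652) = 313116*(1/330418) + 162333*(-474606652/191121363) = 156558/165209 - 8560480182124/21235707 = -1414265045788707410/3508329917763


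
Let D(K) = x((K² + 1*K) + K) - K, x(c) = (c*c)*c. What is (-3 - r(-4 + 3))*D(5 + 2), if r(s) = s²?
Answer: -1000160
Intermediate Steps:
x(c) = c³ (x(c) = c²*c = c³)
D(K) = (K² + 2*K)³ - K (D(K) = ((K² + 1*K) + K)³ - K = ((K² + K) + K)³ - K = ((K + K²) + K)³ - K = (K² + 2*K)³ - K)
(-3 - r(-4 + 3))*D(5 + 2) = (-3 - (-4 + 3)²)*(-(5 + 2) + (5 + 2)³*(2 + (5 + 2))³) = (-3 - 1*(-1)²)*(-1*7 + 7³*(2 + 7)³) = (-3 - 1*1)*(-7 + 343*9³) = (-3 - 1)*(-7 + 343*729) = -4*(-7 + 250047) = -4*250040 = -1000160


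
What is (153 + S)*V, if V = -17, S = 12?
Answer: -2805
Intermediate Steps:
(153 + S)*V = (153 + 12)*(-17) = 165*(-17) = -2805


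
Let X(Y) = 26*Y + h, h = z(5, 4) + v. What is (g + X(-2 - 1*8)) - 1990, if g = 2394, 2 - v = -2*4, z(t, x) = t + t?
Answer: 164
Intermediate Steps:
z(t, x) = 2*t
v = 10 (v = 2 - (-2)*4 = 2 - 1*(-8) = 2 + 8 = 10)
h = 20 (h = 2*5 + 10 = 10 + 10 = 20)
X(Y) = 20 + 26*Y (X(Y) = 26*Y + 20 = 20 + 26*Y)
(g + X(-2 - 1*8)) - 1990 = (2394 + (20 + 26*(-2 - 1*8))) - 1990 = (2394 + (20 + 26*(-2 - 8))) - 1990 = (2394 + (20 + 26*(-10))) - 1990 = (2394 + (20 - 260)) - 1990 = (2394 - 240) - 1990 = 2154 - 1990 = 164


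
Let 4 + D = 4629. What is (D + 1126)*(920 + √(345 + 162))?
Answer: 5290920 + 74763*√3 ≈ 5.4204e+6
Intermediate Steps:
D = 4625 (D = -4 + 4629 = 4625)
(D + 1126)*(920 + √(345 + 162)) = (4625 + 1126)*(920 + √(345 + 162)) = 5751*(920 + √507) = 5751*(920 + 13*√3) = 5290920 + 74763*√3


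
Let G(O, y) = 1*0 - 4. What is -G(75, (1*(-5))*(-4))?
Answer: 4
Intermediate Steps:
G(O, y) = -4 (G(O, y) = 0 - 4 = -4)
-G(75, (1*(-5))*(-4)) = -1*(-4) = 4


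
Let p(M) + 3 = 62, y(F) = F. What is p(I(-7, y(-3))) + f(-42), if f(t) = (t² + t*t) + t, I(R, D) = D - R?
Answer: 3545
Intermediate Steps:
f(t) = t + 2*t² (f(t) = (t² + t²) + t = 2*t² + t = t + 2*t²)
p(M) = 59 (p(M) = -3 + 62 = 59)
p(I(-7, y(-3))) + f(-42) = 59 - 42*(1 + 2*(-42)) = 59 - 42*(1 - 84) = 59 - 42*(-83) = 59 + 3486 = 3545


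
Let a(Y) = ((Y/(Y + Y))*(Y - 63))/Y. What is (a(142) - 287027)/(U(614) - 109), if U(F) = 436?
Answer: -27171863/30956 ≈ -877.76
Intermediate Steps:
a(Y) = (-63/2 + Y/2)/Y (a(Y) = ((Y/((2*Y)))*(-63 + Y))/Y = ((Y*(1/(2*Y)))*(-63 + Y))/Y = ((-63 + Y)/2)/Y = (-63/2 + Y/2)/Y)
(a(142) - 287027)/(U(614) - 109) = ((½)*(-63 + 142)/142 - 287027)/(436 - 109) = ((½)*(1/142)*79 - 287027)/327 = (79/284 - 287027)*(1/327) = -81515589/284*1/327 = -27171863/30956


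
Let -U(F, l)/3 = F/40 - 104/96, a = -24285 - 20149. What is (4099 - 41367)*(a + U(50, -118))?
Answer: 1655984946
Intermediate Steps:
a = -44434
U(F, l) = 13/4 - 3*F/40 (U(F, l) = -3*(F/40 - 104/96) = -3*(F*(1/40) - 104*1/96) = -3*(F/40 - 13/12) = -3*(-13/12 + F/40) = 13/4 - 3*F/40)
(4099 - 41367)*(a + U(50, -118)) = (4099 - 41367)*(-44434 + (13/4 - 3/40*50)) = -37268*(-44434 + (13/4 - 15/4)) = -37268*(-44434 - ½) = -37268*(-88869/2) = 1655984946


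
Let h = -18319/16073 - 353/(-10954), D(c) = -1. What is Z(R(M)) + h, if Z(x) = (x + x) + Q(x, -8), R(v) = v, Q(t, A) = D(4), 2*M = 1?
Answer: -194992557/176063642 ≈ -1.1075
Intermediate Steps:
M = ½ (M = (½)*1 = ½ ≈ 0.50000)
Q(t, A) = -1
Z(x) = -1 + 2*x (Z(x) = (x + x) - 1 = 2*x - 1 = -1 + 2*x)
h = -194992557/176063642 (h = -18319*1/16073 - 353*(-1/10954) = -18319/16073 + 353/10954 = -194992557/176063642 ≈ -1.1075)
Z(R(M)) + h = (-1 + 2*(½)) - 194992557/176063642 = (-1 + 1) - 194992557/176063642 = 0 - 194992557/176063642 = -194992557/176063642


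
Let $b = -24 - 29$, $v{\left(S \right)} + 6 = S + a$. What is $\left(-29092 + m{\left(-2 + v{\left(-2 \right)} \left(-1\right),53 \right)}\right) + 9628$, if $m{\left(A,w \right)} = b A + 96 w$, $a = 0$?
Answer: $-14694$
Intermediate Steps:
$v{\left(S \right)} = -6 + S$ ($v{\left(S \right)} = -6 + \left(S + 0\right) = -6 + S$)
$b = -53$
$m{\left(A,w \right)} = - 53 A + 96 w$
$\left(-29092 + m{\left(-2 + v{\left(-2 \right)} \left(-1\right),53 \right)}\right) + 9628 = \left(-29092 + \left(- 53 \left(-2 + \left(-6 - 2\right) \left(-1\right)\right) + 96 \cdot 53\right)\right) + 9628 = \left(-29092 + \left(- 53 \left(-2 - -8\right) + 5088\right)\right) + 9628 = \left(-29092 + \left(- 53 \left(-2 + 8\right) + 5088\right)\right) + 9628 = \left(-29092 + \left(\left(-53\right) 6 + 5088\right)\right) + 9628 = \left(-29092 + \left(-318 + 5088\right)\right) + 9628 = \left(-29092 + 4770\right) + 9628 = -24322 + 9628 = -14694$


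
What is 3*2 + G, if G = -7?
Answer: -1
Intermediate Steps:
3*2 + G = 3*2 - 7 = 6 - 7 = -1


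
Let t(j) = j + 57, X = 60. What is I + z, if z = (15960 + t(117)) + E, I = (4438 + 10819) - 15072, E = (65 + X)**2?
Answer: 31944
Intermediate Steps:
E = 15625 (E = (65 + 60)**2 = 125**2 = 15625)
I = 185 (I = 15257 - 15072 = 185)
t(j) = 57 + j
z = 31759 (z = (15960 + (57 + 117)) + 15625 = (15960 + 174) + 15625 = 16134 + 15625 = 31759)
I + z = 185 + 31759 = 31944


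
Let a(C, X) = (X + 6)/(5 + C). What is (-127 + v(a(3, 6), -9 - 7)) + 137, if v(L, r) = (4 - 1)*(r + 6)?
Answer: -20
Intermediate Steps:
a(C, X) = (6 + X)/(5 + C)
v(L, r) = 18 + 3*r (v(L, r) = 3*(6 + r) = 18 + 3*r)
(-127 + v(a(3, 6), -9 - 7)) + 137 = (-127 + (18 + 3*(-9 - 7))) + 137 = (-127 + (18 + 3*(-16))) + 137 = (-127 + (18 - 48)) + 137 = (-127 - 30) + 137 = -157 + 137 = -20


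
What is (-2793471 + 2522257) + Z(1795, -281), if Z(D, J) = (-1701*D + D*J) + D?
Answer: -3827109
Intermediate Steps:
Z(D, J) = -1700*D + D*J
(-2793471 + 2522257) + Z(1795, -281) = (-2793471 + 2522257) + 1795*(-1700 - 281) = -271214 + 1795*(-1981) = -271214 - 3555895 = -3827109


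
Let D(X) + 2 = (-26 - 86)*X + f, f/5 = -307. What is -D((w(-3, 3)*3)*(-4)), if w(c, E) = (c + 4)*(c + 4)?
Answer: 193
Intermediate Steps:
f = -1535 (f = 5*(-307) = -1535)
w(c, E) = (4 + c)² (w(c, E) = (4 + c)*(4 + c) = (4 + c)²)
D(X) = -1537 - 112*X (D(X) = -2 + ((-26 - 86)*X - 1535) = -2 + (-112*X - 1535) = -2 + (-1535 - 112*X) = -1537 - 112*X)
-D((w(-3, 3)*3)*(-4)) = -(-1537 - 112*(4 - 3)²*3*(-4)) = -(-1537 - 112*1²*3*(-4)) = -(-1537 - 112*1*3*(-4)) = -(-1537 - 336*(-4)) = -(-1537 - 112*(-12)) = -(-1537 + 1344) = -1*(-193) = 193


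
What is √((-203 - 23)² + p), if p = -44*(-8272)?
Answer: 18*√1281 ≈ 644.24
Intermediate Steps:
p = 363968
√((-203 - 23)² + p) = √((-203 - 23)² + 363968) = √((-226)² + 363968) = √(51076 + 363968) = √415044 = 18*√1281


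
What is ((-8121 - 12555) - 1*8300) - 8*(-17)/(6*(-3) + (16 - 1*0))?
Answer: -29044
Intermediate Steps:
((-8121 - 12555) - 1*8300) - 8*(-17)/(6*(-3) + (16 - 1*0)) = (-20676 - 8300) - (-136)/(-18 + (16 + 0)) = -28976 - (-136)/(-18 + 16) = -28976 - (-136)/(-2) = -28976 - (-136)*(-1)/2 = -28976 - 1*68 = -28976 - 68 = -29044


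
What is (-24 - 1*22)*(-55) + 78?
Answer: 2608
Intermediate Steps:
(-24 - 1*22)*(-55) + 78 = (-24 - 22)*(-55) + 78 = -46*(-55) + 78 = 2530 + 78 = 2608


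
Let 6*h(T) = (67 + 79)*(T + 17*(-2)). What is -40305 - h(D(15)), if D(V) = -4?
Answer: -118141/3 ≈ -39380.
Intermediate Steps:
h(T) = -2482/3 + 73*T/3 (h(T) = ((67 + 79)*(T + 17*(-2)))/6 = (146*(T - 34))/6 = (146*(-34 + T))/6 = (-4964 + 146*T)/6 = -2482/3 + 73*T/3)
-40305 - h(D(15)) = -40305 - (-2482/3 + (73/3)*(-4)) = -40305 - (-2482/3 - 292/3) = -40305 - 1*(-2774/3) = -40305 + 2774/3 = -118141/3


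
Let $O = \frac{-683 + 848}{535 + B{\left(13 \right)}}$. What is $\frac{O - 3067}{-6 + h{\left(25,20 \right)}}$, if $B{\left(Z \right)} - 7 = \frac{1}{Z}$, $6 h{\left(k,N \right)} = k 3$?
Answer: $- \frac{14407336}{30537} \approx -471.8$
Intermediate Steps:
$h{\left(k,N \right)} = \frac{k}{2}$ ($h{\left(k,N \right)} = \frac{k 3}{6} = \frac{3 k}{6} = \frac{k}{2}$)
$B{\left(Z \right)} = 7 + \frac{1}{Z}$
$O = \frac{715}{2349}$ ($O = \frac{-683 + 848}{535 + \left(7 + \frac{1}{13}\right)} = \frac{165}{535 + \left(7 + \frac{1}{13}\right)} = \frac{165}{535 + \frac{92}{13}} = \frac{165}{\frac{7047}{13}} = 165 \cdot \frac{13}{7047} = \frac{715}{2349} \approx 0.30438$)
$\frac{O - 3067}{-6 + h{\left(25,20 \right)}} = \frac{\frac{715}{2349} - 3067}{-6 + \frac{1}{2} \cdot 25} = - \frac{7203668}{2349 \left(-6 + \frac{25}{2}\right)} = - \frac{7203668}{2349 \cdot \frac{13}{2}} = \left(- \frac{7203668}{2349}\right) \frac{2}{13} = - \frac{14407336}{30537}$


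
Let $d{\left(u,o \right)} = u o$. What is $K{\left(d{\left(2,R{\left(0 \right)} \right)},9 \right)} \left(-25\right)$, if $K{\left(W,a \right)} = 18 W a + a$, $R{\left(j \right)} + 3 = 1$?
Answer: $15975$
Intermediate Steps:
$R{\left(j \right)} = -2$ ($R{\left(j \right)} = -3 + 1 = -2$)
$d{\left(u,o \right)} = o u$
$K{\left(W,a \right)} = a + 18 W a$ ($K{\left(W,a \right)} = 18 W a + a = a + 18 W a$)
$K{\left(d{\left(2,R{\left(0 \right)} \right)},9 \right)} \left(-25\right) = 9 \left(1 + 18 \left(\left(-2\right) 2\right)\right) \left(-25\right) = 9 \left(1 + 18 \left(-4\right)\right) \left(-25\right) = 9 \left(1 - 72\right) \left(-25\right) = 9 \left(-71\right) \left(-25\right) = \left(-639\right) \left(-25\right) = 15975$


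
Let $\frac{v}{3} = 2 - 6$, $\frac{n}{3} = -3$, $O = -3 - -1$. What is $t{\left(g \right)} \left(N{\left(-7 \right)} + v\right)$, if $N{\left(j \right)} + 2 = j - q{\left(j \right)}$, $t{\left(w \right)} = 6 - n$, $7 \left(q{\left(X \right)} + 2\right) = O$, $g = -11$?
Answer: $- \frac{1965}{7} \approx -280.71$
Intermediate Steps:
$O = -2$ ($O = -3 + 1 = -2$)
$n = -9$ ($n = 3 \left(-3\right) = -9$)
$q{\left(X \right)} = - \frac{16}{7}$ ($q{\left(X \right)} = -2 + \frac{1}{7} \left(-2\right) = -2 - \frac{2}{7} = - \frac{16}{7}$)
$t{\left(w \right)} = 15$ ($t{\left(w \right)} = 6 - -9 = 6 + 9 = 15$)
$N{\left(j \right)} = \frac{2}{7} + j$ ($N{\left(j \right)} = -2 + \left(j - - \frac{16}{7}\right) = -2 + \left(j + \frac{16}{7}\right) = -2 + \left(\frac{16}{7} + j\right) = \frac{2}{7} + j$)
$v = -12$ ($v = 3 \left(2 - 6\right) = 3 \left(-4\right) = -12$)
$t{\left(g \right)} \left(N{\left(-7 \right)} + v\right) = 15 \left(\left(\frac{2}{7} - 7\right) - 12\right) = 15 \left(- \frac{47}{7} - 12\right) = 15 \left(- \frac{131}{7}\right) = - \frac{1965}{7}$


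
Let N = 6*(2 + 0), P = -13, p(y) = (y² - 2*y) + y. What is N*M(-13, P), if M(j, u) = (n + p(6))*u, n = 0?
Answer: -4680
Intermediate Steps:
p(y) = y² - y
N = 12 (N = 6*2 = 12)
M(j, u) = 30*u (M(j, u) = (0 + 6*(-1 + 6))*u = (0 + 6*5)*u = (0 + 30)*u = 30*u)
N*M(-13, P) = 12*(30*(-13)) = 12*(-390) = -4680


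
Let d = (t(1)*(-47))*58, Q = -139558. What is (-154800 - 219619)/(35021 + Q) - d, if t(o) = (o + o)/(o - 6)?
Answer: -568063629/522685 ≈ -1086.8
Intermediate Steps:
t(o) = 2*o/(-6 + o) (t(o) = (2*o)/(-6 + o) = 2*o/(-6 + o))
d = 5452/5 (d = ((2*1/(-6 + 1))*(-47))*58 = ((2*1/(-5))*(-47))*58 = ((2*1*(-⅕))*(-47))*58 = -⅖*(-47)*58 = (94/5)*58 = 5452/5 ≈ 1090.4)
(-154800 - 219619)/(35021 + Q) - d = (-154800 - 219619)/(35021 - 139558) - 1*5452/5 = -374419/(-104537) - 5452/5 = -374419*(-1/104537) - 5452/5 = 374419/104537 - 5452/5 = -568063629/522685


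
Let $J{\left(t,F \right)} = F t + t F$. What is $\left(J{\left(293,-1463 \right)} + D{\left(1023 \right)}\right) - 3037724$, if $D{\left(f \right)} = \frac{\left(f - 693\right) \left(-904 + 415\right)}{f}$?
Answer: $- \frac{120751192}{31} \approx -3.8952 \cdot 10^{6}$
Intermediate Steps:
$J{\left(t,F \right)} = 2 F t$ ($J{\left(t,F \right)} = F t + F t = 2 F t$)
$D{\left(f \right)} = \frac{338877 - 489 f}{f}$ ($D{\left(f \right)} = \frac{\left(-693 + f\right) \left(-489\right)}{f} = \frac{338877 - 489 f}{f}$)
$\left(J{\left(293,-1463 \right)} + D{\left(1023 \right)}\right) - 3037724 = \left(2 \left(-1463\right) 293 - \left(489 - \frac{338877}{1023}\right)\right) - 3037724 = \left(-857318 + \left(-489 + 338877 \cdot \frac{1}{1023}\right)\right) - 3037724 = \left(-857318 + \left(-489 + \frac{10269}{31}\right)\right) - 3037724 = \left(-857318 - \frac{4890}{31}\right) - 3037724 = - \frac{26581748}{31} - 3037724 = - \frac{120751192}{31}$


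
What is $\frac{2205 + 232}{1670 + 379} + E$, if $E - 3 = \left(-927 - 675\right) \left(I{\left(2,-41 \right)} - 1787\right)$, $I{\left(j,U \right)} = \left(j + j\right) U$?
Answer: $\frac{6404162182}{2049} \approx 3.1255 \cdot 10^{6}$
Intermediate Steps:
$I{\left(j,U \right)} = 2 U j$ ($I{\left(j,U \right)} = 2 j U = 2 U j$)
$E = 3125505$ ($E = 3 + \left(-927 - 675\right) \left(2 \left(-41\right) 2 - 1787\right) = 3 + \left(-927 - 675\right) \left(-164 - 1787\right) = 3 + \left(-927 - 675\right) \left(-1951\right) = 3 - -3125502 = 3 + 3125502 = 3125505$)
$\frac{2205 + 232}{1670 + 379} + E = \frac{2205 + 232}{1670 + 379} + 3125505 = \frac{2437}{2049} + 3125505 = \frac{6404162182}{2049}$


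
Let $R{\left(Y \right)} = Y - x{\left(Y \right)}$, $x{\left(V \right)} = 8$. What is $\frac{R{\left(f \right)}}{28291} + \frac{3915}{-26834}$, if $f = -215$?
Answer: $- \frac{116743247}{759160694} \approx -0.15378$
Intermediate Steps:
$R{\left(Y \right)} = -8 + Y$ ($R{\left(Y \right)} = Y - 8 = -8 + Y$)
$\frac{R{\left(f \right)}}{28291} + \frac{3915}{-26834} = \frac{-8 - 215}{28291} + \frac{3915}{-26834} = \left(-223\right) \frac{1}{28291} + 3915 \left(- \frac{1}{26834}\right) = - \frac{223}{28291} - \frac{3915}{26834} = - \frac{116743247}{759160694}$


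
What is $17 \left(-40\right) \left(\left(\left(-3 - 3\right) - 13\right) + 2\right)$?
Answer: $11560$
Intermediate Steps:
$17 \left(-40\right) \left(\left(\left(-3 - 3\right) - 13\right) + 2\right) = - 680 \left(\left(\left(-3 - 3\right) - 13\right) + 2\right) = - 680 \left(\left(-6 - 13\right) + 2\right) = - 680 \left(-19 + 2\right) = \left(-680\right) \left(-17\right) = 11560$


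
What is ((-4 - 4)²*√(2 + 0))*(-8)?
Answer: -512*√2 ≈ -724.08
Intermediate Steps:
((-4 - 4)²*√(2 + 0))*(-8) = ((-8)²*√2)*(-8) = (64*√2)*(-8) = -512*√2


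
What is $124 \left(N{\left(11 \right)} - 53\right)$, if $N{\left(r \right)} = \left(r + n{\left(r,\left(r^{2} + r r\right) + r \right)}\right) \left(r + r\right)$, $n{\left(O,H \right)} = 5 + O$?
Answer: $67084$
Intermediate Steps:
$N{\left(r \right)} = 2 r \left(5 + 2 r\right)$ ($N{\left(r \right)} = \left(r + \left(5 + r\right)\right) \left(r + r\right) = \left(5 + 2 r\right) 2 r = 2 r \left(5 + 2 r\right)$)
$124 \left(N{\left(11 \right)} - 53\right) = 124 \left(2 \cdot 11 \left(5 + 2 \cdot 11\right) - 53\right) = 124 \left(2 \cdot 11 \left(5 + 22\right) - 53\right) = 124 \left(2 \cdot 11 \cdot 27 - 53\right) = 124 \left(594 - 53\right) = 124 \cdot 541 = 67084$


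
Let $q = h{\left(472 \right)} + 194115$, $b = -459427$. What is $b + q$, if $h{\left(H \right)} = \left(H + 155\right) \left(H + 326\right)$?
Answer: $235034$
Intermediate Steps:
$h{\left(H \right)} = \left(155 + H\right) \left(326 + H\right)$
$q = 694461$ ($q = \left(50530 + 472^{2} + 481 \cdot 472\right) + 194115 = \left(50530 + 222784 + 227032\right) + 194115 = 500346 + 194115 = 694461$)
$b + q = -459427 + 694461 = 235034$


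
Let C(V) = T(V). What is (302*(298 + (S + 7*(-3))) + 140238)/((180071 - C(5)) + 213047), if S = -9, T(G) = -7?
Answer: 221174/393125 ≈ 0.56260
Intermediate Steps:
C(V) = -7
(302*(298 + (S + 7*(-3))) + 140238)/((180071 - C(5)) + 213047) = (302*(298 + (-9 + 7*(-3))) + 140238)/((180071 - 1*(-7)) + 213047) = (302*(298 + (-9 - 21)) + 140238)/((180071 + 7) + 213047) = (302*(298 - 30) + 140238)/(180078 + 213047) = (302*268 + 140238)/393125 = (80936 + 140238)*(1/393125) = 221174*(1/393125) = 221174/393125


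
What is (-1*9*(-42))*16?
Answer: 6048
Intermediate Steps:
(-1*9*(-42))*16 = -9*(-42)*16 = 378*16 = 6048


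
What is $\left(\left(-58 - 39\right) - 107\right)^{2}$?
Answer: $41616$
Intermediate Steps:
$\left(\left(-58 - 39\right) - 107\right)^{2} = \left(-97 - 107\right)^{2} = \left(-204\right)^{2} = 41616$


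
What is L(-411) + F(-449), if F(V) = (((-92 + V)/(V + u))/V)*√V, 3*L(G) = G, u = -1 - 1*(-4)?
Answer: -137 - 541*I*√449/200254 ≈ -137.0 - 0.057245*I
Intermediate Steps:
u = 3 (u = -1 + 4 = 3)
L(G) = G/3
F(V) = (-92 + V)/(√V*(3 + V)) (F(V) = (((-92 + V)/(V + 3))/V)*√V = (((-92 + V)/(3 + V))/V)*√V = ((-92 + V)/(V*(3 + V)))*√V = (-92 + V)/(√V*(3 + V)))
L(-411) + F(-449) = (⅓)*(-411) + (-92 - 449)/(√(-449)*(3 - 449)) = -137 - I*√449/449*(-541)/(-446) = -137 - I*√449/449*(-1/446)*(-541) = -137 - 541*I*√449/200254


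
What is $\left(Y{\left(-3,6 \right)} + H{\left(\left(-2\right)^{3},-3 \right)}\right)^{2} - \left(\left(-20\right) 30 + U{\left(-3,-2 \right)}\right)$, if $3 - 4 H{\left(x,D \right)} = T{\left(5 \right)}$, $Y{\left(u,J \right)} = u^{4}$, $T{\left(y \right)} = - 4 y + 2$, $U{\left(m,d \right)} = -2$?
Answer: $\frac{128657}{16} \approx 8041.1$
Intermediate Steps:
$T{\left(y \right)} = 2 - 4 y$
$H{\left(x,D \right)} = \frac{21}{4}$ ($H{\left(x,D \right)} = \frac{3}{4} - \frac{2 - 20}{4} = \frac{3}{4} - - \frac{9}{2} = \frac{3}{4} + \frac{9}{2} = \frac{21}{4}$)
$\left(Y{\left(-3,6 \right)} + H{\left(\left(-2\right)^{3},-3 \right)}\right)^{2} - \left(\left(-20\right) 30 + U{\left(-3,-2 \right)}\right) = \left(\left(-3\right)^{4} + \frac{21}{4}\right)^{2} - \left(\left(-20\right) 30 - 2\right) = \left(81 + \frac{21}{4}\right)^{2} - \left(-600 - 2\right) = \left(\frac{345}{4}\right)^{2} - -602 = \frac{119025}{16} + 602 = \frac{128657}{16}$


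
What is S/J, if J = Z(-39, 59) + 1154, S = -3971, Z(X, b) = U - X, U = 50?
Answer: -361/113 ≈ -3.1947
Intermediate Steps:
Z(X, b) = 50 - X
J = 1243 (J = (50 - 1*(-39)) + 1154 = (50 + 39) + 1154 = 89 + 1154 = 1243)
S/J = -3971/1243 = -3971*1/1243 = -361/113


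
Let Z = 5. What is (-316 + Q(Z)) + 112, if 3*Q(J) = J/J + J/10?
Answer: -407/2 ≈ -203.50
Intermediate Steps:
Q(J) = 1/3 + J/30 (Q(J) = (J/J + J/10)/3 = (1 + J*(1/10))/3 = (1 + J/10)/3 = 1/3 + J/30)
(-316 + Q(Z)) + 112 = (-316 + (1/3 + (1/30)*5)) + 112 = (-316 + (1/3 + 1/6)) + 112 = (-316 + 1/2) + 112 = -631/2 + 112 = -407/2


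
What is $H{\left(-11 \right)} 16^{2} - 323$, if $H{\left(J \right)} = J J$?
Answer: $30653$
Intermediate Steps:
$H{\left(J \right)} = J^{2}$
$H{\left(-11 \right)} 16^{2} - 323 = \left(-11\right)^{2} \cdot 16^{2} - 323 = 121 \cdot 256 - 323 = 30976 - 323 = 30653$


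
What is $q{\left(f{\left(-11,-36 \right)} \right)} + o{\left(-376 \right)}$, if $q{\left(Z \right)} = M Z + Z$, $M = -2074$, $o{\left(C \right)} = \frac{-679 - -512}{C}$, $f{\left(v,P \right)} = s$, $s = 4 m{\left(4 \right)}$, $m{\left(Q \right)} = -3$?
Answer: $\frac{9353543}{376} \approx 24876.0$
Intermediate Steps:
$s = -12$ ($s = 4 \left(-3\right) = -12$)
$f{\left(v,P \right)} = -12$
$o{\left(C \right)} = - \frac{167}{C}$ ($o{\left(C \right)} = \frac{-679 + 512}{C} = - \frac{167}{C}$)
$q{\left(Z \right)} = - 2073 Z$ ($q{\left(Z \right)} = - 2074 Z + Z = - 2073 Z$)
$q{\left(f{\left(-11,-36 \right)} \right)} + o{\left(-376 \right)} = \left(-2073\right) \left(-12\right) - \frac{167}{-376} = 24876 - - \frac{167}{376} = 24876 + \frac{167}{376} = \frac{9353543}{376}$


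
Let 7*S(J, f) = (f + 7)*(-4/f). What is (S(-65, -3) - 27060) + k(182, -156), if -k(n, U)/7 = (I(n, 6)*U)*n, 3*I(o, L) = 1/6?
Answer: -336376/21 ≈ -16018.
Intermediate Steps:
I(o, L) = 1/18 (I(o, L) = (⅓)/6 = (⅓)*(⅙) = 1/18)
k(n, U) = -7*U*n/18 (k(n, U) = -7*U/18*n = -7*U*n/18)
S(J, f) = -4*(7 + f)/(7*f) (S(J, f) = ((f + 7)*(-4/f))/7 = ((7 + f)*(-4/f))/7 = (-4*(7 + f)/f)/7 = -4*(7 + f)/(7*f))
(S(-65, -3) - 27060) + k(182, -156) = ((-4/7 - 4/(-3)) - 27060) - 7/18*(-156)*182 = ((-4/7 - 4*(-⅓)) - 27060) + 33124/3 = ((-4/7 + 4/3) - 27060) + 33124/3 = (16/21 - 27060) + 33124/3 = -568244/21 + 33124/3 = -336376/21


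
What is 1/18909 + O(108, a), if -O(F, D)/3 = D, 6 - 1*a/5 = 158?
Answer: 43112521/18909 ≈ 2280.0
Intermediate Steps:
a = -760 (a = 30 - 5*158 = 30 - 790 = -760)
O(F, D) = -3*D
1/18909 + O(108, a) = 1/18909 - 3*(-760) = 1/18909 + 2280 = 43112521/18909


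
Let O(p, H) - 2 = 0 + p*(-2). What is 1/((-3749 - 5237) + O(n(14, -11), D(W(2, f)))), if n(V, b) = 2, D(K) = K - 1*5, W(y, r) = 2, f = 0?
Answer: -1/8988 ≈ -0.00011126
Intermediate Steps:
D(K) = -5 + K (D(K) = K - 5 = -5 + K)
O(p, H) = 2 - 2*p (O(p, H) = 2 + (0 + p*(-2)) = 2 + (0 - 2*p) = 2 - 2*p)
1/((-3749 - 5237) + O(n(14, -11), D(W(2, f)))) = 1/((-3749 - 5237) + (2 - 2*2)) = 1/(-8986 + (2 - 4)) = 1/(-8986 - 2) = 1/(-8988) = -1/8988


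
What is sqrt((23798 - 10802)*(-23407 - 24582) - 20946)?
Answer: I*sqrt(623685990) ≈ 24974.0*I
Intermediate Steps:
sqrt((23798 - 10802)*(-23407 - 24582) - 20946) = sqrt(12996*(-47989) - 20946) = sqrt(-623665044 - 20946) = sqrt(-623685990) = I*sqrt(623685990)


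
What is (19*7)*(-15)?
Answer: -1995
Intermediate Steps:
(19*7)*(-15) = 133*(-15) = -1995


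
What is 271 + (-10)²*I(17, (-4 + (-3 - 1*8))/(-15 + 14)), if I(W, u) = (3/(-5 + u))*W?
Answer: 781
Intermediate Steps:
I(W, u) = 3*W/(-5 + u)
271 + (-10)²*I(17, (-4 + (-3 - 1*8))/(-15 + 14)) = 271 + (-10)²*(3*17/(-5 + (-4 + (-3 - 1*8))/(-15 + 14))) = 271 + 100*(3*17/(-5 + (-4 + (-3 - 8))/(-1))) = 271 + 100*(3*17/(-5 + (-4 - 11)*(-1))) = 271 + 100*(3*17/(-5 - 15*(-1))) = 271 + 100*(3*17/(-5 + 15)) = 271 + 100*(3*17/10) = 271 + 100*(3*17*(⅒)) = 271 + 100*(51/10) = 271 + 510 = 781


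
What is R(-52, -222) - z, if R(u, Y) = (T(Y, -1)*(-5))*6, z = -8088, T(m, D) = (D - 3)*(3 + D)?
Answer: 8328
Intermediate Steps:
T(m, D) = (-3 + D)*(3 + D)
R(u, Y) = 240 (R(u, Y) = ((-9 + (-1)²)*(-5))*6 = ((-9 + 1)*(-5))*6 = -8*(-5)*6 = 40*6 = 240)
R(-52, -222) - z = 240 - 1*(-8088) = 240 + 8088 = 8328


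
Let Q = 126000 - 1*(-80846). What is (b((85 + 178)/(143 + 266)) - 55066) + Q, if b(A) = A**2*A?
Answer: 10384491455067/68417929 ≈ 1.5178e+5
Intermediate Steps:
Q = 206846 (Q = 126000 + 80846 = 206846)
b(A) = A**3
(b((85 + 178)/(143 + 266)) - 55066) + Q = (((85 + 178)/(143 + 266))**3 - 55066) + 206846 = ((263/409)**3 - 55066) + 206846 = (18191447/68417929 - 55066) + 206846 = -3767483486867/68417929 + 206846 = 10384491455067/68417929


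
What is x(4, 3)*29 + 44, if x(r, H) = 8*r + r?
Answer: 1088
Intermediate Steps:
x(r, H) = 9*r
x(4, 3)*29 + 44 = (9*4)*29 + 44 = 36*29 + 44 = 1044 + 44 = 1088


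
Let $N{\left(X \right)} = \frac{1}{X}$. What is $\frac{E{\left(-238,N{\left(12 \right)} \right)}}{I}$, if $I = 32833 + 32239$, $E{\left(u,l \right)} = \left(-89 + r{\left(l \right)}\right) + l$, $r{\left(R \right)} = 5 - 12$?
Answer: $- \frac{1151}{780864} \approx -0.001474$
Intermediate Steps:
$r{\left(R \right)} = -7$ ($r{\left(R \right)} = 5 - 12 = -7$)
$E{\left(u,l \right)} = -96 + l$ ($E{\left(u,l \right)} = \left(-89 - 7\right) + l = -96 + l$)
$I = 65072$
$\frac{E{\left(-238,N{\left(12 \right)} \right)}}{I} = \frac{-96 + \frac{1}{12}}{65072} = \left(-96 + \frac{1}{12}\right) \frac{1}{65072} = \left(- \frac{1151}{12}\right) \frac{1}{65072} = - \frac{1151}{780864}$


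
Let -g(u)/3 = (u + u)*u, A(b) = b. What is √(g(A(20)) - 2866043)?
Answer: I*√2868443 ≈ 1693.6*I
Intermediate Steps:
g(u) = -6*u² (g(u) = -3*(u + u)*u = -3*2*u*u = -6*u²)
√(g(A(20)) - 2866043) = √(-6*20² - 2866043) = √(-6*400 - 2866043) = √(-2400 - 2866043) = √(-2868443) = I*√2868443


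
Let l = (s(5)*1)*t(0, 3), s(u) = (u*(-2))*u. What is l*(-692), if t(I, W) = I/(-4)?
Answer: 0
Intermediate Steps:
s(u) = -2*u² (s(u) = (-2*u)*u = -2*u²)
t(I, W) = -I/4 (t(I, W) = I*(-¼) = -I/4)
l = 0 (l = (-2*5²*1)*(-¼*0) = (-2*25*1)*0 = -50*1*0 = -50*0 = 0)
l*(-692) = 0*(-692) = 0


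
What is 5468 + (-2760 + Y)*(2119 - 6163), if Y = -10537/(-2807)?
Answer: 31302899128/2807 ≈ 1.1152e+7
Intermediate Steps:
Y = 10537/2807 (Y = -10537*(-1/2807) = 10537/2807 ≈ 3.7538)
5468 + (-2760 + Y)*(2119 - 6163) = 5468 + (-2760 + 10537/2807)*(2119 - 6163) = 5468 - 7736783/2807*(-4044) = 5468 + 31287550452/2807 = 31302899128/2807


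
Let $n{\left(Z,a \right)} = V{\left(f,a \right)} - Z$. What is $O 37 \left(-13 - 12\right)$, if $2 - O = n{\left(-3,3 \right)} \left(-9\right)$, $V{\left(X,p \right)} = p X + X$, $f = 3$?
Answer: $-126725$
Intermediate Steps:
$V{\left(X,p \right)} = X + X p$ ($V{\left(X,p \right)} = X p + X = X + X p$)
$n{\left(Z,a \right)} = 3 - Z + 3 a$ ($n{\left(Z,a \right)} = 3 \left(1 + a\right) - Z = \left(3 + 3 a\right) - Z = 3 - Z + 3 a$)
$O = 137$ ($O = 2 - \left(3 - -3 + 3 \cdot 3\right) \left(-9\right) = 2 - \left(3 + 3 + 9\right) \left(-9\right) = 2 - 15 \left(-9\right) = 2 - -135 = 2 + 135 = 137$)
$O 37 \left(-13 - 12\right) = 137 \cdot 37 \left(-13 - 12\right) = 5069 \left(-13 - 12\right) = 5069 \left(-25\right) = -126725$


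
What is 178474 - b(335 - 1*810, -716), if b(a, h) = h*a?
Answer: -161626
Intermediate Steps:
b(a, h) = a*h
178474 - b(335 - 1*810, -716) = 178474 - (335 - 1*810)*(-716) = 178474 - (335 - 810)*(-716) = 178474 - (-475)*(-716) = 178474 - 1*340100 = 178474 - 340100 = -161626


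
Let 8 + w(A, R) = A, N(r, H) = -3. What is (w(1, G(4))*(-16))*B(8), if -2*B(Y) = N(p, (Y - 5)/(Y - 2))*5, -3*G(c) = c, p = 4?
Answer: 840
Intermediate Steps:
G(c) = -c/3
w(A, R) = -8 + A
B(Y) = 15/2 (B(Y) = -(-3)*5/2 = -1/2*(-15) = 15/2)
(w(1, G(4))*(-16))*B(8) = ((-8 + 1)*(-16))*(15/2) = -7*(-16)*(15/2) = 112*(15/2) = 840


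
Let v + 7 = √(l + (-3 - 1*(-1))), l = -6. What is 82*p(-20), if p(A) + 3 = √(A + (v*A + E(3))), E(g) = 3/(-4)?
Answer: -246 + 41*√(477 - 160*I*√2) ≈ 673.05 - 206.93*I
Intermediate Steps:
E(g) = -¾ (E(g) = 3*(-¼) = -¾)
v = -7 + 2*I*√2 (v = -7 + √(-6 + (-3 - 1*(-1))) = -7 + √(-6 + (-3 + 1)) = -7 + √(-6 - 2) = -7 + √(-8) = -7 + 2*I*√2 ≈ -7.0 + 2.8284*I)
p(A) = -3 + √(-¾ + A + A*(-7 + 2*I*√2)) (p(A) = -3 + √(A + ((-7 + 2*I*√2)*A - ¾)) = -3 + √(A + (A*(-7 + 2*I*√2) - ¾)) = -3 + √(A + (-¾ + A*(-7 + 2*I*√2))) = -3 + √(-¾ + A + A*(-7 + 2*I*√2)))
82*p(-20) = 82*(-3 + √(-3 - 24*(-20) + 8*I*(-20)*√2)/2) = 82*(-3 + √(-3 + 480 - 160*I*√2)/2) = 82*(-3 + √(477 - 160*I*√2)/2) = -246 + 41*√(477 - 160*I*√2)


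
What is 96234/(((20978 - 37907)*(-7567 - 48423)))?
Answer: 16039/157975785 ≈ 0.00010153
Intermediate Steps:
96234/(((20978 - 37907)*(-7567 - 48423))) = 96234/((-16929*(-55990))) = 96234/947854710 = 96234*(1/947854710) = 16039/157975785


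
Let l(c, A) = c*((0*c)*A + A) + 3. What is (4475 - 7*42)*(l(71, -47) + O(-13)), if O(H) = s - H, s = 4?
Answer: -13868377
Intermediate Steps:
O(H) = 4 - H
l(c, A) = 3 + A*c (l(c, A) = c*(0*A + A) + 3 = c*(0 + A) + 3 = c*A + 3 = A*c + 3 = 3 + A*c)
(4475 - 7*42)*(l(71, -47) + O(-13)) = (4475 - 7*42)*((3 - 47*71) + (4 - 1*(-13))) = (4475 - 294)*((3 - 3337) + (4 + 13)) = 4181*(-3334 + 17) = 4181*(-3317) = -13868377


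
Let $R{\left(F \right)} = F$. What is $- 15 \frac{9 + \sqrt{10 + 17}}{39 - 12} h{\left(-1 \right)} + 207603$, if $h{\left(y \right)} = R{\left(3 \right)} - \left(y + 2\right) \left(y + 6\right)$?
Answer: $207613 + \frac{10 \sqrt{3}}{3} \approx 2.0762 \cdot 10^{5}$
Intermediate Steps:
$h{\left(y \right)} = 3 - \left(2 + y\right) \left(6 + y\right)$ ($h{\left(y \right)} = 3 - \left(y + 2\right) \left(y + 6\right) = 3 - \left(2 + y\right) \left(6 + y\right)$)
$- 15 \frac{9 + \sqrt{10 + 17}}{39 - 12} h{\left(-1 \right)} + 207603 = - 15 \frac{9 + \sqrt{10 + 17}}{39 - 12} \left(-9 - \left(-1\right)^{2} - -8\right) + 207603 = - 15 \frac{9 + \sqrt{27}}{27} \left(-9 - 1 + 8\right) + 207603 = - 15 \left(9 + 3 \sqrt{3}\right) \frac{1}{27} \left(-9 - 1 + 8\right) + 207603 = - 15 \left(\frac{1}{3} + \frac{\sqrt{3}}{9}\right) \left(-2\right) + 207603 = \left(-5 - \frac{5 \sqrt{3}}{3}\right) \left(-2\right) + 207603 = \left(10 + \frac{10 \sqrt{3}}{3}\right) + 207603 = 207613 + \frac{10 \sqrt{3}}{3}$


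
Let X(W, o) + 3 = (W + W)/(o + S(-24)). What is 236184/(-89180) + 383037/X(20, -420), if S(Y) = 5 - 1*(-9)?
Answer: -133355273283/1078735 ≈ -1.2362e+5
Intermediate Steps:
S(Y) = 14 (S(Y) = 5 + 9 = 14)
X(W, o) = -3 + 2*W/(14 + o) (X(W, o) = -3 + (W + W)/(o + 14) = -3 + (2*W)/(14 + o) = -3 + 2*W/(14 + o))
236184/(-89180) + 383037/X(20, -420) = 236184/(-89180) + 383037/(((-42 - 3*(-420) + 2*20)/(14 - 420))) = 236184*(-1/89180) + 383037/(((-42 + 1260 + 40)/(-406))) = -4542/1715 + 383037/((-1/406*1258)) = -4542/1715 + 383037/(-629/203) = -4542/1715 + 383037*(-203/629) = -4542/1715 - 77756511/629 = -133355273283/1078735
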